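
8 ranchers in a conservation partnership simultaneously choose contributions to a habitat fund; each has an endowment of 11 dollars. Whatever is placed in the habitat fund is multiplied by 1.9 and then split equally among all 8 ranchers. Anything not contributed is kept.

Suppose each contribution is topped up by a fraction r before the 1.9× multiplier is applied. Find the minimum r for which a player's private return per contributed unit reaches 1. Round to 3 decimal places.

3.211

With matching at rate r, one contributed unit becomes (1 + r) in the habitat fund and returns 1.9 × (1 + r) / 8 to the contributor.
Setting this equal to 1: 1 + r = 8/1.9 = 4.2105.
So the minimum matching rate is r = 4.2105 − 1 = 3.211.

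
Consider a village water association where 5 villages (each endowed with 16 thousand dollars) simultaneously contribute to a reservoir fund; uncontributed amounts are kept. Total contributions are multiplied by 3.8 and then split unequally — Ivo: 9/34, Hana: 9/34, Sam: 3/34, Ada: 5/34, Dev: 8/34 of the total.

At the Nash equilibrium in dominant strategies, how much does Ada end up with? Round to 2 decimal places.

33.88 thousand dollars

Player j's private return per contributed unit is 3.8 × (j's share). Contributing is weakly dominant for j when that share is at least 1/3.8 = 0.2632, and contributing 0 is dominant otherwise.
Ivo and Hana are above the threshold, contributing 16 each; the remaining 3 contribute 0. Total contributed: 32.
Ada keeps 16 and receives 3.8 × 32 × 5/34 = 17.88 from the reservoir fund, for a payoff of 33.88.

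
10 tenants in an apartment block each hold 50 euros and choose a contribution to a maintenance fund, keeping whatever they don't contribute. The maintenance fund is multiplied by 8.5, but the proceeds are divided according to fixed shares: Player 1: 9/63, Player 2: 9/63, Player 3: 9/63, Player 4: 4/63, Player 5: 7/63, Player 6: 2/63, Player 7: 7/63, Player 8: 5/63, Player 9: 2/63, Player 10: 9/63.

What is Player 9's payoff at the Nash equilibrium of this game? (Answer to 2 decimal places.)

Player j's private return per contributed unit is 8.5 × (j's share). Contributing is weakly dominant for j when that share is at least 1/8.5 = 0.1176, and contributing 0 is dominant otherwise.
Player 1, Player 2, Player 3 and Player 10 clear that bar, contributing 50 each; the remaining 6 contribute 0. Total contributed: 200.
Player 9 keeps 50 and receives 8.5 × 200 × 2/63 = 53.97 from the maintenance fund, for a payoff of 103.97.

103.97 euros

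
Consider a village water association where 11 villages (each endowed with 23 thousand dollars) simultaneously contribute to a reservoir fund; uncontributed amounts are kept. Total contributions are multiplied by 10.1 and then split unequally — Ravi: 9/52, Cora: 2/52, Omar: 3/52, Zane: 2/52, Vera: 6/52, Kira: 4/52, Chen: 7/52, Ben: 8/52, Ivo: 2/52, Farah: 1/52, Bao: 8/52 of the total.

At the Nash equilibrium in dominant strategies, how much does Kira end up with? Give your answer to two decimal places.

Each unit j contributes comes back to j as 10.1 × (j's share), so j prefers to contribute only if that share exceeds 1/10.1 = 0.0990; otherwise keeping the unit dominates.
Ravi, Vera, Chen, Ben and Bao clear that bar, contributing 23 each; the remaining 6 contribute 0. Total contributed: 115.
Kira keeps 23 and receives 10.1 × 115 × 4/52 = 89.35 from the reservoir fund, for a payoff of 112.35.

112.35 thousand dollars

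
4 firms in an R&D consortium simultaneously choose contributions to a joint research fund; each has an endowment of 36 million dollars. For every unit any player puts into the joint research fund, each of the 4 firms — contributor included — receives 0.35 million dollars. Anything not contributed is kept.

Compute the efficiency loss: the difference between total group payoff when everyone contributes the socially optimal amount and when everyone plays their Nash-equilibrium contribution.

57.60 million dollars

The private return per contributed unit is 0.35 < 1, so contributing 0 is dominant for every player. At the Nash equilibrium everyone keeps their 36, and the group total is 4 × 36 = 144.
Each contributed unit returns 1.400 to the group as a whole (0.35 to each of 4 players), which exceeds 1, so the social optimum is full contribution: group total = 1.400 × 144 = 201.60.
Efficiency loss = 201.60 − 144 = 57.60.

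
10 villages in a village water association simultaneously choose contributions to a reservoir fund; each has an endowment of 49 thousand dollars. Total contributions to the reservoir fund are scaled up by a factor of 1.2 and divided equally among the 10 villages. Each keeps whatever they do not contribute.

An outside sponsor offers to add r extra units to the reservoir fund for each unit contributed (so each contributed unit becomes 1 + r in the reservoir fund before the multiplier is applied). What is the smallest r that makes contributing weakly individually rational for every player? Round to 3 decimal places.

7.333

With matching at rate r, one contributed unit becomes (1 + r) in the reservoir fund and returns 1.2 × (1 + r) / 10 to the contributor.
Setting this equal to 1: 1 + r = 10/1.2 = 8.3333.
So the minimum matching rate is r = 8.3333 − 1 = 7.333.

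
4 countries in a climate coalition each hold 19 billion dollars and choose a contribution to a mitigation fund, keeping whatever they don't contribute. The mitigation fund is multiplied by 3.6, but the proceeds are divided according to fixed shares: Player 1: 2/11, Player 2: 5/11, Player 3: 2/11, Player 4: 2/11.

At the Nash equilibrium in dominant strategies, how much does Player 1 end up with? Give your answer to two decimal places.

Player j's private return per contributed unit is 3.6 × (j's share). Contributing is weakly dominant for j when that share is at least 1/3.6 = 0.2778, and contributing 0 is dominant otherwise.
The only share above 0.2778 is Player 2's 5/11, contributing 19; the remaining 3 contribute 0. Total contributed: 19.
Player 1 keeps 19 and receives 3.6 × 19 × 2/11 = 12.44 from the mitigation fund, for a payoff of 31.44.

31.44 billion dollars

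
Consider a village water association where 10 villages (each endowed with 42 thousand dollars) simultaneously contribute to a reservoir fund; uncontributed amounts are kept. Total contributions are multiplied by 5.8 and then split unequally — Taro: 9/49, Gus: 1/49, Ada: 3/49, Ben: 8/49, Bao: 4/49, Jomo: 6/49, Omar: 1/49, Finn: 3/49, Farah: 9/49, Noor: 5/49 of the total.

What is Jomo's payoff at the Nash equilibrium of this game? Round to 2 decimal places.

Each unit j contributes comes back to j as 5.8 × (j's share), so j prefers to contribute only if that share exceeds 1/5.8 = 0.1724; otherwise keeping the unit dominates.
The shares above 0.1724 belong to Taro and Farah, contributing 42 each; the remaining 8 contribute 0. Total contributed: 84.
Jomo keeps 42 and receives 5.8 × 84 × 6/49 = 59.66 from the reservoir fund, for a payoff of 101.66.

101.66 thousand dollars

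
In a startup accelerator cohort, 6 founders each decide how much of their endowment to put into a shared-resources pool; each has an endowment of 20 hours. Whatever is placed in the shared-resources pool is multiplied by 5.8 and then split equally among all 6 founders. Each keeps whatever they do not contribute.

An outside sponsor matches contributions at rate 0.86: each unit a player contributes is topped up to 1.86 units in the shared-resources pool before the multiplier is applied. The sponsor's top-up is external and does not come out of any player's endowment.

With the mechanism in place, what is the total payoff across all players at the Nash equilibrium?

With the mechanism, a contributed unit returns 5.8 × 1.86 / 6 = 1.7980 per unit of net cost to the contributor — now above 1 — so contributing fully is weakly dominant for every player.
At the Nash equilibrium everyone contributes 20. Group total payoff = 5.8 × 1.86 × 120 = 1294.56.

1294.56 hours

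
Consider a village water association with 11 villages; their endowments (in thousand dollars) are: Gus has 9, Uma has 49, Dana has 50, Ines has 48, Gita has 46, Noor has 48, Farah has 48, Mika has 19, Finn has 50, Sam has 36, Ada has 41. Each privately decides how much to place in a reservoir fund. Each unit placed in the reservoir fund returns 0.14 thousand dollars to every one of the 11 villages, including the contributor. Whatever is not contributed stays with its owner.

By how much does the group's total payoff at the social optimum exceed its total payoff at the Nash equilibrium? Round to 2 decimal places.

The private return per contributed unit is 0.14 < 1 for everyone, so the Nash equilibrium is zero contribution and the group total is Σ E_j = 9 + 49 + 50 + 48 + 46 + 48 + 48 + 19 + 50 + 36 + 41 = 444.
Each contributed unit returns 1.540 to the group, so the social optimum is full contribution by everyone: group total = 1.540 × 444 = 683.76.
Efficiency loss = (1.540 − 1) × 444 = 239.76.

239.76 thousand dollars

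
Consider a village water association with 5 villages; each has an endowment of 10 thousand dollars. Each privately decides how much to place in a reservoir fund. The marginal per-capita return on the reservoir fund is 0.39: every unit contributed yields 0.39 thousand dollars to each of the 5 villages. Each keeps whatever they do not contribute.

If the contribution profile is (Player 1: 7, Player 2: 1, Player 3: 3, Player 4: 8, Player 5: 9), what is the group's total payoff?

76.60 thousand dollars

Total contributed: 7 + 1 + 3 + 8 + 9 = 28; total kept: 5 × 10 − 28 = 22.
The reservoir fund pays out 0.39 × 5 × 28 = 54.60 in aggregate.
Group total = 22 + 54.60 = 76.60.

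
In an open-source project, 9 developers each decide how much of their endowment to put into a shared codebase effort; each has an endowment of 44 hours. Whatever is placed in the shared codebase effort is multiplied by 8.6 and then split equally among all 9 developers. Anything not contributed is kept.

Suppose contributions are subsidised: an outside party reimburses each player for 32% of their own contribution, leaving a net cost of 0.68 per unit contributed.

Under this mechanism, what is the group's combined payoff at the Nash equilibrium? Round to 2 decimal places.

With the mechanism, a contributed unit returns (8.6/9) / 0.68 = 1.4052 per unit of net cost to the contributor — now above 1 — so contributing fully is weakly dominant for every player.
So the Nash equilibrium is full contribution by all 9; the group earns 9 × (44 × 0.32 + 8.6 × 44) = 3532.32.

3532.32 hours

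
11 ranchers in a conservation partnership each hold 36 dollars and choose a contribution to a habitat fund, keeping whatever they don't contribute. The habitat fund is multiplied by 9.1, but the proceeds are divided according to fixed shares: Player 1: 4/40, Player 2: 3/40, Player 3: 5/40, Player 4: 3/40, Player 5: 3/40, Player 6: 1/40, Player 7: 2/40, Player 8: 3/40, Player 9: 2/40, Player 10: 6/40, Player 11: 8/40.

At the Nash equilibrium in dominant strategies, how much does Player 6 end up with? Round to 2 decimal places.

60.57 dollars

A player with share s gets back 9.1·s per unit contributed, so full contribution is dominant for anyone with s > 1/9.1 = 0.1099 and zero contribution is dominant for anyone below.
Player 3, Player 10 and Player 11 clear that bar, contributing 36 each; the remaining 8 contribute 0. Total contributed: 108.
Player 6 keeps 36 and receives 9.1 × 108 × 1/40 = 24.57 from the habitat fund, for a payoff of 60.57.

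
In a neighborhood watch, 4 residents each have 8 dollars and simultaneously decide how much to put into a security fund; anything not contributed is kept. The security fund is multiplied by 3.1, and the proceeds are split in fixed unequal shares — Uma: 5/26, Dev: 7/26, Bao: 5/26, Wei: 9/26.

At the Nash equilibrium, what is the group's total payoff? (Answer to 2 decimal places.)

Player j's private return per contributed unit is 3.1 × (j's share). Contributing is weakly dominant for j when that share is at least 1/3.1 = 0.3226, and contributing 0 is dominant otherwise.
Wei alone (share 9/26) is above the threshold, contributing 8; the remaining 3 contribute 0. Total contributed: 8.
The security fund pays out 3.1 × 8 = 24.80 in total (split across the unequal shares, but the aggregate is all that matters for the group sum).
The 3 free-riders keep 8 each, adding 24. Group total = 24 + 24.80 = 48.80.

48.80 dollars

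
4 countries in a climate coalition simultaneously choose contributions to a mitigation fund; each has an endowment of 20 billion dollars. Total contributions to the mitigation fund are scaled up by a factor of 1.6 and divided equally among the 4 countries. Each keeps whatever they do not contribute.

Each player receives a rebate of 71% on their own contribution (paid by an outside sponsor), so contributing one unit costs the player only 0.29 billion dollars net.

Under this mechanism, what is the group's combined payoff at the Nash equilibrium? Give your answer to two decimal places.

With the mechanism, a contributed unit returns (1.6/4) / 0.29 = 1.3793 per unit of net cost to the contributor — now above 1 — so contributing fully is weakly dominant for every player.
So the Nash equilibrium is full contribution by all 4; the group earns 4 × (20 × 0.71 + 1.6 × 20) = 184.80.

184.80 billion dollars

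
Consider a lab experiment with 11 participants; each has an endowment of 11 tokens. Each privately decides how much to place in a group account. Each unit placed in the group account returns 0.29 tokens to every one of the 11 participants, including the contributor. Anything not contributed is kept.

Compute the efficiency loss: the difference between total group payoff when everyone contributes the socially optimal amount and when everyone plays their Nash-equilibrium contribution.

264.99 tokens

The private return per contributed unit is 0.29 < 1, so contributing 0 is dominant for every player. At the Nash equilibrium everyone keeps their 11, and the group total is 11 × 11 = 121.
Each contributed unit returns 3.190 to the group as a whole (0.29 to each of 11 players), which exceeds 1, so the social optimum is full contribution: group total = 3.190 × 121 = 385.99.
Efficiency loss = 385.99 − 121 = 264.99.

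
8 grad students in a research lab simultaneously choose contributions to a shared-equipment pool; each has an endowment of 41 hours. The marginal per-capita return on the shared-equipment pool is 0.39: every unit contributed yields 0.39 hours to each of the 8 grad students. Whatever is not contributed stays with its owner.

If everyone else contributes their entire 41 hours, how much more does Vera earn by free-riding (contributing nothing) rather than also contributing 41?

25.01 hours

Switching from a contribution of 41 to 0 lets Vera keep an extra 41 hours, but lowers the shared-equipment pool by 41, which costs Vera their own share of that drop: 0.39 × 41 = 15.99.
Net gain = 41 − 15.99 = 25.01. The private return per contributed unit (0.39) is below 1, so free-riding is indeed the best response regardless of what the others do.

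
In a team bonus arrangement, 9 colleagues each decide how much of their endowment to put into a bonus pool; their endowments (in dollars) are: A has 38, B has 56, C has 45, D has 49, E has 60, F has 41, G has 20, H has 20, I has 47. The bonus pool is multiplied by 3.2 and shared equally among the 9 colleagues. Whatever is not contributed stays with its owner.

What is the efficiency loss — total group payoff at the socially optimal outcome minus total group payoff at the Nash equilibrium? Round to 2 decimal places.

The private return per contributed unit is 3.2/9 = 0.3556 < 1 for every player regardless of endowment, so the Nash equilibrium is zero contribution and the group total is Σ E_j = 38 + 56 + 45 + 49 + 60 + 41 + 20 + 20 + 47 = 376.
Each contributed unit returns 3.200 to the group, so the social optimum is full contribution by everyone: group total = 3.200 × 376 = 1203.20.
Efficiency loss = (3.200 − 1) × 376 = 827.20.

827.20 dollars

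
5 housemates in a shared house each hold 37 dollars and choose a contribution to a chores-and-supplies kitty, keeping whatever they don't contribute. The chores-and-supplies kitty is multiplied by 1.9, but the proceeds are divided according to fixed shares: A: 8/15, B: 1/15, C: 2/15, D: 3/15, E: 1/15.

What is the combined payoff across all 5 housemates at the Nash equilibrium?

Player j's private return per contributed unit is 1.9 × (j's share). Contributing is weakly dominant for j when that share is at least 1/1.9 = 0.5263, and contributing 0 is dominant otherwise.
A alone (share 8/15) is above the threshold, contributing 37; the remaining 4 contribute 0. Total contributed: 37.
The chores-and-supplies kitty pays out 1.9 × 37 = 70.30 in total (split across the unequal shares, but the aggregate is all that matters for the group sum).
The 4 free-riders keep 37 each, adding 148. Group total = 148 + 70.30 = 218.30.

218.30 dollars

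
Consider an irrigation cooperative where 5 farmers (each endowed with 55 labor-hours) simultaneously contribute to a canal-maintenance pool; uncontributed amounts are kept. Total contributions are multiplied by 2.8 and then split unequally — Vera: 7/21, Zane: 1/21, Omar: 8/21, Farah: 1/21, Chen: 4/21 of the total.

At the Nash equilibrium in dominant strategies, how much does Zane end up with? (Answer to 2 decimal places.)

62.33 labor-hours

Player j's private return per contributed unit is 2.8 × (j's share). Contributing is weakly dominant for j when that share is at least 1/2.8 = 0.3571, and contributing 0 is dominant otherwise.
The only share above 0.3571 is Omar's 8/21, contributing 55; the remaining 4 contribute 0. Total contributed: 55.
Zane keeps 55 and receives 2.8 × 55 × 1/21 = 7.33 from the canal-maintenance pool, for a payoff of 62.33.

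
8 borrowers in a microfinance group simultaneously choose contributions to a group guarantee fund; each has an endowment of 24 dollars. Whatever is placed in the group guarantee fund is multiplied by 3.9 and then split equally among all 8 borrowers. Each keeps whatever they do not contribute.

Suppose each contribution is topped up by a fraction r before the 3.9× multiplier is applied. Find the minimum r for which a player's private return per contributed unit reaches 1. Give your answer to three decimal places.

1.051

With matching at rate r, one contributed unit becomes (1 + r) in the group guarantee fund and returns 3.9 × (1 + r) / 8 to the contributor.
Setting this equal to 1: 1 + r = 8/3.9 = 2.0513.
So the minimum matching rate is r = 2.0513 − 1 = 1.051.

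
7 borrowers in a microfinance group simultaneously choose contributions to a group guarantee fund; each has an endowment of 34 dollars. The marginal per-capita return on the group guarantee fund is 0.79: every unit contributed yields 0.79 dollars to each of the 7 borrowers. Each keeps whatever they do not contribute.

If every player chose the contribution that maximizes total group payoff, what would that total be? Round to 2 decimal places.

1316.14 dollars

Each contributed unit returns 5.530 to the group as a whole (0.79 to each of 7 players), which exceeds 1, so the social optimum is full contribution: group total = 5.530 × 238 = 1316.14.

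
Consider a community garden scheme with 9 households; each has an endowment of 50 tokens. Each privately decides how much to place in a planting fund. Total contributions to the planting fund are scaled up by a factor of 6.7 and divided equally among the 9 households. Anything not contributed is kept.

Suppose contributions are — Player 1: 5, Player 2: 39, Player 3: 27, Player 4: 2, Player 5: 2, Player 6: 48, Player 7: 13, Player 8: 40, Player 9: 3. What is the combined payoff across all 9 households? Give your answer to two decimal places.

1470.30 tokens

Total contributed: 5 + 39 + 27 + 2 + 2 + 48 + 13 + 40 + 3 = 179; total kept: 9 × 50 − 179 = 271.
The planting fund pays out 6.7 × 179 = 1199.30 in aggregate.
Group total = 271 + 1199.30 = 1470.30.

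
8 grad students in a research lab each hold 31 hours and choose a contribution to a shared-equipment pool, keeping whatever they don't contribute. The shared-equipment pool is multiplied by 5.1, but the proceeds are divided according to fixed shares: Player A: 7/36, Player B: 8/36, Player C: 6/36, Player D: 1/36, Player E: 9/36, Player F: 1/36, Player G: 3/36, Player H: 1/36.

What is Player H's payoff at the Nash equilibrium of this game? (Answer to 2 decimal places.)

39.78 hours

Player j's private return per contributed unit is 5.1 × (j's share). Contributing is weakly dominant for j when that share is at least 1/5.1 = 0.1961, and contributing 0 is dominant otherwise.
The shares above 0.1961 belong to Player B and Player E, contributing 31 each; the remaining 6 contribute 0. Total contributed: 62.
Player H keeps 31 and receives 5.1 × 62 × 1/36 = 8.78 from the shared-equipment pool, for a payoff of 39.78.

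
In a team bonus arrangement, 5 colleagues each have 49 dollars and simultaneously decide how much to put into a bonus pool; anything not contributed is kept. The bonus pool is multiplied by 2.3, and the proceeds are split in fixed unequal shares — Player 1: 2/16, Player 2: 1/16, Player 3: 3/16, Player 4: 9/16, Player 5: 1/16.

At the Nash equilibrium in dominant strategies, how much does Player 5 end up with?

56.04 dollars

Player j's private return per contributed unit is 2.3 × (j's share). Contributing is weakly dominant for j when that share is at least 1/2.3 = 0.4348, and contributing 0 is dominant otherwise.
Only Player 4 (9/16) clears that bar, contributing 49; the remaining 4 contribute 0. Total contributed: 49.
Player 5 keeps 49 and receives 2.3 × 49 × 1/16 = 7.04 from the bonus pool, for a payoff of 56.04.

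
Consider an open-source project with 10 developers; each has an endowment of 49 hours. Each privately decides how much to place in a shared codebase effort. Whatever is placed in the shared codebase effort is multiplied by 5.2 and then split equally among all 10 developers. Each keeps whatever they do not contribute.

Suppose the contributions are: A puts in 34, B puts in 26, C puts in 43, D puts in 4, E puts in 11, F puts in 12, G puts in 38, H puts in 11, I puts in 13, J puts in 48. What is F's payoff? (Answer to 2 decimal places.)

161.80 hours

Total contributed: 34 + 26 + 43 + 4 + 11 + 12 + 38 + 11 + 13 + 48 = 240.
Each receives 5.2 × 240 / 10 = 124.80 from the shared codebase effort.
F keeps 49 − 12 = 37, so F's payoff is 37 + 124.80 = 161.80.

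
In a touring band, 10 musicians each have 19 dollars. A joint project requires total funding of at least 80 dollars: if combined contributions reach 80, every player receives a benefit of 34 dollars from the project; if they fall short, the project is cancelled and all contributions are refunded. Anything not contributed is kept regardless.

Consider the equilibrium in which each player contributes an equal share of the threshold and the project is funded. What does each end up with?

45 dollars

Equal share of the threshold: 80/10 = 8.
At this profile no one gains by cutting their contribution: any cut drops the total below 80, the project is cancelled, contributions are refunded, and the deviator ends with 19, which is less than 19 − 8 + 34 = 45. Contributing more than 8 just wastes the excess. So contributing exactly 8 is a best response.
Each player's payoff: 19 − 8 + 34 = 45.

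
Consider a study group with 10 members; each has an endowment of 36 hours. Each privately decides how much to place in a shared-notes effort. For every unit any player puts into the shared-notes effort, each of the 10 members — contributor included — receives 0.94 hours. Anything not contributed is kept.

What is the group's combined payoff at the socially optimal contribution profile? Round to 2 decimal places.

Each contributed unit returns 9.400 to the group as a whole (0.94 to each of 10 players), which exceeds 1, so the social optimum is full contribution: group total = 9.400 × 360 = 3384.00.

3384.00 hours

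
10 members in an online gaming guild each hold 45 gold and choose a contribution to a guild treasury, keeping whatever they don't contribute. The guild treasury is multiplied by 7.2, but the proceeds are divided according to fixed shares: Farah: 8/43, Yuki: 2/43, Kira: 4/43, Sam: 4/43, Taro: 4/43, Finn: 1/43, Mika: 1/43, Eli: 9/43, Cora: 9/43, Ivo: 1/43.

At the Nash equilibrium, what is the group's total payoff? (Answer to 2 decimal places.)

Each unit j contributes comes back to j as 7.2 × (j's share), so j prefers to contribute only if that share exceeds 1/7.2 = 0.1389; otherwise keeping the unit dominates.
Farah, Eli and Cora clear that bar, contributing 45 each; the remaining 7 contribute 0. Total contributed: 135.
The guild treasury pays out 7.2 × 135 = 972.00 in total (split across the unequal shares, but the aggregate is all that matters for the group sum).
The 7 free-riders keep 45 each, adding 315. Group total = 315 + 972.00 = 1287.00.

1287.00 gold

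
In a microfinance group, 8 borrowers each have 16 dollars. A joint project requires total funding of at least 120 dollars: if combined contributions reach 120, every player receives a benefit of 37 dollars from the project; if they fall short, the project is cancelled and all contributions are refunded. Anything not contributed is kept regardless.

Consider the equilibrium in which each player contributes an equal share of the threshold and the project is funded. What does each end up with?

38 dollars

Equal share of the threshold: 120/8 = 15.
At this profile no one gains by cutting their contribution: any cut drops the total below 120, the project is cancelled, contributions are refunded, and the deviator ends with 16, which is less than 16 − 15 + 37 = 38. Contributing more than 15 just wastes the excess. So contributing exactly 15 is a best response.
Each player's payoff: 16 − 15 + 37 = 38.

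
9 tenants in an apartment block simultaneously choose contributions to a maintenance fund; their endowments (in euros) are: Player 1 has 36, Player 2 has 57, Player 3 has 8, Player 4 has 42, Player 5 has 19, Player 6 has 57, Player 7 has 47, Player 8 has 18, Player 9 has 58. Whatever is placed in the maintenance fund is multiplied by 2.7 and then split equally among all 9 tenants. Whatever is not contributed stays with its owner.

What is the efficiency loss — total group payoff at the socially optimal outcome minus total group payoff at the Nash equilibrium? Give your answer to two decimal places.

The private return per contributed unit is 2.7/9 = 0.3000 < 1 for every player regardless of endowment, so the Nash equilibrium is zero contribution and the group total is Σ E_j = 36 + 57 + 8 + 42 + 19 + 57 + 47 + 18 + 58 = 342.
Each contributed unit returns 2.700 to the group, so the social optimum is full contribution by everyone: group total = 2.700 × 342 = 923.40.
Efficiency loss = (2.700 − 1) × 342 = 581.40.

581.40 euros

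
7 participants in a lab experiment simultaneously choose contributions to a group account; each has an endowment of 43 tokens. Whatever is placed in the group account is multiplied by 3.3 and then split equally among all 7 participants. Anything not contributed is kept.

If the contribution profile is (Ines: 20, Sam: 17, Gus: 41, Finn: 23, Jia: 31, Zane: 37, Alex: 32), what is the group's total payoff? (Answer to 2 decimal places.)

763.30 tokens

Total contributed: 20 + 17 + 41 + 23 + 31 + 37 + 32 = 201; total kept: 7 × 43 − 201 = 100.
The group account pays out 3.3 × 201 = 663.30 in aggregate.
Group total = 100 + 663.30 = 763.30.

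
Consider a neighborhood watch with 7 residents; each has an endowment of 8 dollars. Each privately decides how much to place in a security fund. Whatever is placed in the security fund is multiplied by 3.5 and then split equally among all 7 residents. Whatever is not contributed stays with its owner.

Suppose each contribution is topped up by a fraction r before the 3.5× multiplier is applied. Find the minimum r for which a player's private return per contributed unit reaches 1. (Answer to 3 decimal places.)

1.000

With matching at rate r, one contributed unit becomes (1 + r) in the security fund and returns 3.5 × (1 + r) / 7 to the contributor.
Setting this equal to 1: 1 + r = 7/3.5 = 2.0000.
So the minimum matching rate is r = 2.0000 − 1 = 1.000.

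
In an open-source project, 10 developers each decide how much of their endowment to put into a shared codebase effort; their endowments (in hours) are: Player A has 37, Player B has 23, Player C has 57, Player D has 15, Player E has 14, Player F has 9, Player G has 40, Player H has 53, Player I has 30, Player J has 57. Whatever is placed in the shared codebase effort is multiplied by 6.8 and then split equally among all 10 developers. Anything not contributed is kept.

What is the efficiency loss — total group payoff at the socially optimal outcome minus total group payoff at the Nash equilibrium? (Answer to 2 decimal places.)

The private return per contributed unit is 6.8/10 = 0.6800 < 1 for every player regardless of endowment, so the Nash equilibrium is zero contribution and the group total is Σ E_j = 37 + 23 + 57 + 15 + 14 + 9 + 40 + 53 + 30 + 57 = 335.
Each contributed unit returns 6.800 to the group, so the social optimum is full contribution by everyone: group total = 6.800 × 335 = 2278.00.
Efficiency loss = (6.800 − 1) × 335 = 1943.00.

1943.00 hours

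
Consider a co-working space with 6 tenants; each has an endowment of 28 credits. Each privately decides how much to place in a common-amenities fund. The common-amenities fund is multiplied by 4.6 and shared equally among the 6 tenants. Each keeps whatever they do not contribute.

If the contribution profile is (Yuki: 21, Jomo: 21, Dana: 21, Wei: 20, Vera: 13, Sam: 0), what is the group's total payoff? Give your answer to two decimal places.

513.60 credits

Total contributed: 21 + 21 + 21 + 20 + 13 + 0 = 96; total kept: 6 × 28 − 96 = 72.
The common-amenities fund pays out 4.6 × 96 = 441.60 in aggregate.
Group total = 72 + 441.60 = 513.60.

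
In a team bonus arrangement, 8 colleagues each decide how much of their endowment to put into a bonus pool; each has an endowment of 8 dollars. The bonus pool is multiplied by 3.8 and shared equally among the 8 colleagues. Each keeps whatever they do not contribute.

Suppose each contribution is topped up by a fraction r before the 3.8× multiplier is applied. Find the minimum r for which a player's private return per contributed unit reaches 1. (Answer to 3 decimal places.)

1.105

With matching at rate r, one contributed unit becomes (1 + r) in the bonus pool and returns 3.8 × (1 + r) / 8 to the contributor.
Setting this equal to 1: 1 + r = 8/3.8 = 2.1053.
So the minimum matching rate is r = 2.1053 − 1 = 1.105.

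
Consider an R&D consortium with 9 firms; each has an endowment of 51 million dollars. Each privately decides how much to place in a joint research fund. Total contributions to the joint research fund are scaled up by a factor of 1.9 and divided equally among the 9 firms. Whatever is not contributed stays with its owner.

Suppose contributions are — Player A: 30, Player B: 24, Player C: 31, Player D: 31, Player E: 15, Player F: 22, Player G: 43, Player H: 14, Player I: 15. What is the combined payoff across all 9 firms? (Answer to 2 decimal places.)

Total contributed: 30 + 24 + 31 + 31 + 15 + 22 + 43 + 14 + 15 = 225; total kept: 9 × 51 − 225 = 234.
The joint research fund pays out 1.9 × 225 = 427.50 in aggregate.
Group total = 234 + 427.50 = 661.50.

661.50 million dollars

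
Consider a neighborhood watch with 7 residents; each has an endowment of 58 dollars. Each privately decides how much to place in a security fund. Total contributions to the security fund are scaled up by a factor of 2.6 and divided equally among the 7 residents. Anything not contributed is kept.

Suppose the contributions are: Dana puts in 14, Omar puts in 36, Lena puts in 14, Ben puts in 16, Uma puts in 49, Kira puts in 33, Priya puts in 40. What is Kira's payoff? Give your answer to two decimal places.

100.03 dollars

Total contributed: 14 + 36 + 14 + 16 + 49 + 33 + 40 = 202.
Each receives 2.6 × 202 / 7 = 75.03 from the security fund.
Kira keeps 58 − 33 = 25, so Kira's payoff is 25 + 75.03 = 100.03.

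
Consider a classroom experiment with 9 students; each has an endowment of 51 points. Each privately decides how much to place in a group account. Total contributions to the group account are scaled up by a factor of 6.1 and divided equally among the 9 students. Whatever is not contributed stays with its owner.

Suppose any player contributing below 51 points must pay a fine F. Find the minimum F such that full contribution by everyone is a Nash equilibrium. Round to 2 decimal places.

16.43 points

Given the others contribute fully, the best deviation is to contribute 0 (any partial contribution still incurs the fine and gives up units whose private return 0.6778 is below 1).
Deviating from 51 to 0 saves 51 points but forfeits the deviator's share of the drop in the group account: 6.1/9 × 51 = 34.57.
So the deviation gain is 51 − 34.57 = 16.43, and the fine must be at least 16.43 points to wipe it out.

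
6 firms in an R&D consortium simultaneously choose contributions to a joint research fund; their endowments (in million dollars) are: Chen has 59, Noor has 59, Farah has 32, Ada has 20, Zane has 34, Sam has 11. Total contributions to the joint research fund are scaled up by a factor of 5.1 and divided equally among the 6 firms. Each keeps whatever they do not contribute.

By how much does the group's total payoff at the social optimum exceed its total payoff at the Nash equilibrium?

881.50 million dollars

The private return per contributed unit is 5.1/6 = 0.8500 < 1 for every player regardless of endowment, so the Nash equilibrium is zero contribution and the group total is Σ E_j = 59 + 59 + 32 + 20 + 34 + 11 = 215.
Each contributed unit returns 5.100 to the group, so the social optimum is full contribution by everyone: group total = 5.100 × 215 = 1096.50.
Efficiency loss = (5.100 − 1) × 215 = 881.50.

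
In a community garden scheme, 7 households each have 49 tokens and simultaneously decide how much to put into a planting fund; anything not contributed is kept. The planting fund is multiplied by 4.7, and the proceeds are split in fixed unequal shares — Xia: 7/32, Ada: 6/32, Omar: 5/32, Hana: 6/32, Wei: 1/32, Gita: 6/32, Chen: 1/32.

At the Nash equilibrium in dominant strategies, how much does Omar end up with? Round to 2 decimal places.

A player with share s gets back 4.7·s per unit contributed, so full contribution is dominant for anyone with s > 1/4.7 = 0.2128 and zero contribution is dominant for anyone below.
Only Xia (7/32) clears that bar, contributing 49; the remaining 6 contribute 0. Total contributed: 49.
Omar keeps 49 and receives 4.7 × 49 × 5/32 = 35.98 from the planting fund, for a payoff of 84.98.

84.98 tokens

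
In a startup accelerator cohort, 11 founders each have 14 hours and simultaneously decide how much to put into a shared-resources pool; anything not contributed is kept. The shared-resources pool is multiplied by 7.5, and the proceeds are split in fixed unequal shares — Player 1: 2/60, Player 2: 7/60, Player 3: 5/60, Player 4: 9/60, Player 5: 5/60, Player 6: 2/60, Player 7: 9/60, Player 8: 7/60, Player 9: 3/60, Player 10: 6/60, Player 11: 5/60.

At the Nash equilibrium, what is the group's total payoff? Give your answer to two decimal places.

Player j's private return per contributed unit is 7.5 × (j's share). Contributing is weakly dominant for j when that share is at least 1/7.5 = 0.1333, and contributing 0 is dominant otherwise.
Player 4 and Player 7 are above the threshold, contributing 14 each; the remaining 9 contribute 0. Total contributed: 28.
The shared-resources pool pays out 7.5 × 28 = 210.00 in total (split across the unequal shares, but the aggregate is all that matters for the group sum).
The 9 free-riders keep 14 each, adding 126. Group total = 126 + 210.00 = 336.00.

336.00 hours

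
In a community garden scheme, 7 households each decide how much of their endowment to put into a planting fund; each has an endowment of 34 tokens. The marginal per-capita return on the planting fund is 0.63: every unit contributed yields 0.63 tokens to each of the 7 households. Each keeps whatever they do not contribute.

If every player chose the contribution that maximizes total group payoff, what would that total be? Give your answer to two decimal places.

Each contributed unit returns 4.410 to the group as a whole (0.63 to each of 7 players), which exceeds 1, so the social optimum is full contribution: group total = 4.410 × 238 = 1049.58.

1049.58 tokens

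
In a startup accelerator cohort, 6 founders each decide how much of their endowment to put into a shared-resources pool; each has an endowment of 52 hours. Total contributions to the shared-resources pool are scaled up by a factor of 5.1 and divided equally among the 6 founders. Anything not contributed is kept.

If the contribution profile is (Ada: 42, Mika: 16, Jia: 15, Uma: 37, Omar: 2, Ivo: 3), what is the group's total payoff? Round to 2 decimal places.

Total contributed: 42 + 16 + 15 + 37 + 2 + 3 = 115; total kept: 6 × 52 − 115 = 197.
The shared-resources pool pays out 5.1 × 115 = 586.50 in aggregate.
Group total = 197 + 586.50 = 783.50.

783.50 hours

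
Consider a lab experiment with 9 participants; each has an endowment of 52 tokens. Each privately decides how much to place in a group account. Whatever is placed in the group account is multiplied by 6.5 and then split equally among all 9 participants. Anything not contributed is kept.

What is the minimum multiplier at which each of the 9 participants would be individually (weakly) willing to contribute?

9

A contributed unit returns (multiplier)/9 to its contributor.
This reaches 1 exactly when the multiplier is 9.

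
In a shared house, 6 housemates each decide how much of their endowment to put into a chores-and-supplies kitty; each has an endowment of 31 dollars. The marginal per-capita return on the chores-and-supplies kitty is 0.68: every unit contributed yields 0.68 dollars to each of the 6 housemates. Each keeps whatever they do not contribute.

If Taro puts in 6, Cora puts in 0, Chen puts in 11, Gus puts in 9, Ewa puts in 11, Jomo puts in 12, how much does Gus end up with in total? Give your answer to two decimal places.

55.32 dollars

Total contributed: 6 + 0 + 11 + 9 + 11 + 12 = 49.
Each receives 0.68 × 49 = 33.32 from the chores-and-supplies kitty.
Gus keeps 31 − 9 = 22, so Gus's payoff is 22 + 33.32 = 55.32.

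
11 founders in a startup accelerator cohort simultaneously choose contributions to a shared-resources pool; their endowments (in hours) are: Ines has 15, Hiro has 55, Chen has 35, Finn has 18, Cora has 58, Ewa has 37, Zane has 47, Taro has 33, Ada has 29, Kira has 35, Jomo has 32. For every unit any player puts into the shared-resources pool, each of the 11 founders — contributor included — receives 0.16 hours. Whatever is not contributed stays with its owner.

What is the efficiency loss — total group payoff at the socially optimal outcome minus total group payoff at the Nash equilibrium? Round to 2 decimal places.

The private return per contributed unit is 0.16 < 1 for everyone, so the Nash equilibrium is zero contribution and the group total is Σ E_j = 15 + 55 + 35 + 18 + 58 + 37 + 47 + 33 + 29 + 35 + 32 = 394.
Each contributed unit returns 1.760 to the group, so the social optimum is full contribution by everyone: group total = 1.760 × 394 = 693.44.
Efficiency loss = (1.760 − 1) × 394 = 299.44.

299.44 hours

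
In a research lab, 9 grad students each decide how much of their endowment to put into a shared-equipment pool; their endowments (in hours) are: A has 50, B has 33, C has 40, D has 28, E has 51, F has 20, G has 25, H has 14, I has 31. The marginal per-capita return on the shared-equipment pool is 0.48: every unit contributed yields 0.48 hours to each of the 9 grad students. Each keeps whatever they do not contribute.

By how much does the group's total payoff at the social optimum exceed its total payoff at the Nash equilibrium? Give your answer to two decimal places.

969.44 hours

The private return per contributed unit is 0.48 < 1 for everyone, so the Nash equilibrium is zero contribution and the group total is Σ E_j = 50 + 33 + 40 + 28 + 51 + 20 + 25 + 14 + 31 = 292.
Each contributed unit returns 4.320 to the group, so the social optimum is full contribution by everyone: group total = 4.320 × 292 = 1261.44.
Efficiency loss = (4.320 − 1) × 292 = 969.44.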